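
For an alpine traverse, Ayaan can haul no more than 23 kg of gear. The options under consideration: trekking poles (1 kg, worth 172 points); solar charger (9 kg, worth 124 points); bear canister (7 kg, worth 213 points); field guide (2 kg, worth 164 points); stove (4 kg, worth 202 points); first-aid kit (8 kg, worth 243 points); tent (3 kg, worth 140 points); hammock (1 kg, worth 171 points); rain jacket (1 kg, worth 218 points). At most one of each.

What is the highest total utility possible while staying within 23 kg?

1321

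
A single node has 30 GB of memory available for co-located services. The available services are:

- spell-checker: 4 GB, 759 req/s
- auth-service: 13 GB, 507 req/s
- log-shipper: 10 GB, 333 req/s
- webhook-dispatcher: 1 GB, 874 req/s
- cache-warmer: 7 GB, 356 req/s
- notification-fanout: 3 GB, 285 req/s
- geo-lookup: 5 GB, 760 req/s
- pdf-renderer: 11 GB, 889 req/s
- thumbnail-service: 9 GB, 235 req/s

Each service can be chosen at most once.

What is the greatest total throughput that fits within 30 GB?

3638

Filling by ratio: spell-checker + webhook-dispatcher + notification-fanout + geo-lookup + pdf-renderer for 3567, with 6 GB left unused.
The 3 GB tied up in notification-fanout is better spent on cache-warmer — total rises to 3638 (28 GB).
That's the maximum — no swap from here does better than 3638.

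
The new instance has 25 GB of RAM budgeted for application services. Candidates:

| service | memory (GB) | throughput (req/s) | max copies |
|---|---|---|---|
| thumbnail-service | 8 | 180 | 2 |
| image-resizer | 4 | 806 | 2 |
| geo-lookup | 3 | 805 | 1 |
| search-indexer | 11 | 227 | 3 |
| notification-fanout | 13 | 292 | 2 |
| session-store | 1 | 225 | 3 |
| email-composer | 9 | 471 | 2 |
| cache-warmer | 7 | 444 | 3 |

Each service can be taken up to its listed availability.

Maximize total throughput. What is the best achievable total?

3563

Density check — geo-lookup 268.33, session-store 225.00, image-resizer 201.50, cache-warmer 63.43 are the best per GB.
Greedy by ratio would take 2×image-resizer + geo-lookup + 3×session-store + cache-warmer: 21 GB used, total 3536.
Dropping cache-warmer frees 7 GB; slotting in email-composer (9 GB) lifts the total to 3563 at 23 GB.
The spare 2 GB is too small for any remaining service, and no exchange beats 3563.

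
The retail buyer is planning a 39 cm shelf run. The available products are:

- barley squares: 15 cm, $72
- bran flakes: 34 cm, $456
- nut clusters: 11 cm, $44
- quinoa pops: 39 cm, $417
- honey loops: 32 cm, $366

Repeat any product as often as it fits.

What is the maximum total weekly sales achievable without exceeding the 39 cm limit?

Best packing: bran flakes — 34 cm, 456 total.
No other feasible combination exceeds 456.

456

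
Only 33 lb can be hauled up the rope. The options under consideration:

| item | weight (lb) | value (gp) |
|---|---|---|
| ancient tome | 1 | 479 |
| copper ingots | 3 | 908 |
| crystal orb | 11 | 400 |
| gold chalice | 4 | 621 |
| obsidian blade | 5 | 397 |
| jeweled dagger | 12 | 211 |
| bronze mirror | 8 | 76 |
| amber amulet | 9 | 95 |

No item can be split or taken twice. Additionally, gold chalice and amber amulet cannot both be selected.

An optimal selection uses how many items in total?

6

Best achievable value is 2881.
ancient tome + copper ingots + crystal orb + gold chalice + obsidian blade + bronze mirror hits 2881 at 32 lb.
All optima have 6 items.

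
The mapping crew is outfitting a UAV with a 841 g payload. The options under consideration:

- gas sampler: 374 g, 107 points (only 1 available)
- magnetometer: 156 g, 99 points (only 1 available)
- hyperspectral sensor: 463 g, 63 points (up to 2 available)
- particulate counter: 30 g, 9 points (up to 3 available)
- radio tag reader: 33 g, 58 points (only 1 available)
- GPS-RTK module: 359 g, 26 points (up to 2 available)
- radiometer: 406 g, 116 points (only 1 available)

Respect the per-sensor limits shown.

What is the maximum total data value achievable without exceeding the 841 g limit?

300

By data value per g: radio tag reader 1.76, magnetometer 0.63, particulate counter 0.30 lead.
A density-first pass picks gas sampler + magnetometer + 3×particulate counter + radio tag reader — 291 at 653 g.
The 374 g tied up in gas sampler is better spent on radiometer — total rises to 300 (685 g).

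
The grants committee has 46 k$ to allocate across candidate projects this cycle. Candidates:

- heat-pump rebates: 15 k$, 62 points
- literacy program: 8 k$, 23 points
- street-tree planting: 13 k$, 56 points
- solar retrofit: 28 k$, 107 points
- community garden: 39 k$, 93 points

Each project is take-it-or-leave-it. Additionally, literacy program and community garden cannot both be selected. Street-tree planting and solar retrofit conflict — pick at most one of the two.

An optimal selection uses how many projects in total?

2

Optimal total is 169.
For example heat-pump rebates + solar retrofit achieves it, using 43 k$.
Any selection reaching 169 contains exactly 2 projects.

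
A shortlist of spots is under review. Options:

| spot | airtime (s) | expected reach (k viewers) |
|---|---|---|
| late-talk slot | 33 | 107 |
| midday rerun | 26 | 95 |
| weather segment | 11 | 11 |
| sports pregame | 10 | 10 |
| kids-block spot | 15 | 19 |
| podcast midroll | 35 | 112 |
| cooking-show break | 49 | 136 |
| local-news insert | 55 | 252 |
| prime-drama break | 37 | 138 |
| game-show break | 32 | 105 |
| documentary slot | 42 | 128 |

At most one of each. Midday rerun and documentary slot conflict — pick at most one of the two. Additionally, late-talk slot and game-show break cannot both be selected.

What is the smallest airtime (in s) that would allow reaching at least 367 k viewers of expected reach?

92

Look for the lowest-airtime combination reaching 367.
Taking local-news insert + prime-drama break gives 390 (≥ 367) for 92 s.
No combination under 92 s hits 367.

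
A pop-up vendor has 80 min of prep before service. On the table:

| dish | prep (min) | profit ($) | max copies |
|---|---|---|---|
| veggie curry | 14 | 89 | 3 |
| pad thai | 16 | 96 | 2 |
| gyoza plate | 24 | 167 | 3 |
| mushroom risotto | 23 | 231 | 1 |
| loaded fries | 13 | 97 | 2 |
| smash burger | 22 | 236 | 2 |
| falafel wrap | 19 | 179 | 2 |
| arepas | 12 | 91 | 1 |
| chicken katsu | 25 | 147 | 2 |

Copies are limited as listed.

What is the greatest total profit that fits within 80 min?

The ratio heuristic lands on mushroom risotto + 2×smash burger + arepas (794) but leaves 1 min idle.
The 12 min tied up in arepas is better spent on loaded fries — total rises to 800 (80 min).
Every other selection either busts 80 min or exceeds an availability limit or fails to beat 800.

800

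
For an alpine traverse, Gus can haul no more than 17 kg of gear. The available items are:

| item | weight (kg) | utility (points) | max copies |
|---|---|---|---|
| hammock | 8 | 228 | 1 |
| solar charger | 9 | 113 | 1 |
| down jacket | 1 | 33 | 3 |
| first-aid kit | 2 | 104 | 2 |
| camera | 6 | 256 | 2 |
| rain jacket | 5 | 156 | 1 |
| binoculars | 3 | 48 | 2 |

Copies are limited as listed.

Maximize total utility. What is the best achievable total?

753

Best packing: down jacket + 2×first-aid kit + 2×camera — 17 kg, 753 total.
Nothing else within 17 kg beats 753.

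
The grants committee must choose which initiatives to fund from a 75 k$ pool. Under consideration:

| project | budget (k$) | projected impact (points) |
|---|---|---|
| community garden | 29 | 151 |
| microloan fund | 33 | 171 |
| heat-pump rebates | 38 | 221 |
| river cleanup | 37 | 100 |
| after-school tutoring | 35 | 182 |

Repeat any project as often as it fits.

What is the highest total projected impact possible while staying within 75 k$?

Taking the top-ratio projects first gives community garden + heat-pump rebates for 372 (67 k$).
Dropping community garden frees 29 k$; slotting in after-school tutoring (35 k$) lifts the total to 403 at 73 k$.
No other feasible combination exceeds 403.

403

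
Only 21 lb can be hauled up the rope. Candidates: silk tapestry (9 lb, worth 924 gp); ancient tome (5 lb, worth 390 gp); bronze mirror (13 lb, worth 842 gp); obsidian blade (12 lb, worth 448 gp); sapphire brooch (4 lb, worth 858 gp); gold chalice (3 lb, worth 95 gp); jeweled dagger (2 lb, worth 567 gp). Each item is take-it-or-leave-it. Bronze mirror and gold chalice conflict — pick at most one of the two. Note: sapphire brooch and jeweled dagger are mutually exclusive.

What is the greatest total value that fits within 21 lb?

2267

Taking silk tapestry + ancient tome + sapphire brooch + gold chalice: 21 lb used, 2267 in value.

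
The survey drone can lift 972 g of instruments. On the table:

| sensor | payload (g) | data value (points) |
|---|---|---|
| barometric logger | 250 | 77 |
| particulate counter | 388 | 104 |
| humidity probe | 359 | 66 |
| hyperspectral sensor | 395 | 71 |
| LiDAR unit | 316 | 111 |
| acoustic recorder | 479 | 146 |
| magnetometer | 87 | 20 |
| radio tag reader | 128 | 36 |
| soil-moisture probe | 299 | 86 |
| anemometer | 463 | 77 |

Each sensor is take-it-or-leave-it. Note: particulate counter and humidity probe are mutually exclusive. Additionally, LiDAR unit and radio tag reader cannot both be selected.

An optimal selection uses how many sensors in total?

Optimal total is 294.
barometric logger + LiDAR unit + magnetometer + soil-moisture probe hits 294 at 952 g.
Any selection reaching 294 contains exactly 4 sensors.

4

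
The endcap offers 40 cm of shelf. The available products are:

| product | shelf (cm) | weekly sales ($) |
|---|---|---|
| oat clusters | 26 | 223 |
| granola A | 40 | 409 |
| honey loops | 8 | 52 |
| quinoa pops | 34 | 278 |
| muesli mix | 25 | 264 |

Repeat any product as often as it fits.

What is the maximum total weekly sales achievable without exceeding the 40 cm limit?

409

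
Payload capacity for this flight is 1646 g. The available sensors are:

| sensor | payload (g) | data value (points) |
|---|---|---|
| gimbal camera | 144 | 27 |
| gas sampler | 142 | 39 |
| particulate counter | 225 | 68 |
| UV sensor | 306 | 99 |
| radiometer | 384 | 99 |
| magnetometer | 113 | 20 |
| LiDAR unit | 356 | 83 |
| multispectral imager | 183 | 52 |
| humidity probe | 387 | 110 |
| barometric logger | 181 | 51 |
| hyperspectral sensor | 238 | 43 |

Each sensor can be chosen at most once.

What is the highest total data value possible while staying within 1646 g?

Density check — UV sensor 0.32, particulate counter 0.30, humidity probe 0.28, multispectral imager 0.28 are the best per g.
Taking the top-ratio sensors first gives gimbal camera + gas sampler + particulate counter + UV sensor + multispectral imager + humidity probe + barometric logger for 446 (1568 g).
The 325 g tied up in gimbal camera and barometric logger is better spent on radiometer — total rises to 467 (1627 g).
The closest alternative, gas sampler + particulate counter + UV sensor + radiometer + humidity probe + barometric logger, reaches only 466.

467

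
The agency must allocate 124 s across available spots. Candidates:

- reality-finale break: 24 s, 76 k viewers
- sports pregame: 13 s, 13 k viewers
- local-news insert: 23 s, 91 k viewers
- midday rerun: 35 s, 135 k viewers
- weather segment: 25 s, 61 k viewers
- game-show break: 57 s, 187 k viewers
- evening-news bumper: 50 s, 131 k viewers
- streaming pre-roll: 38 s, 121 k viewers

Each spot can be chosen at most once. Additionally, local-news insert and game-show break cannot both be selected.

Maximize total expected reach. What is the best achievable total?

423

Reality-finale break + local-news insert + midday rerun + streaming pre-roll uses 120 of the 124 s and totals 423.
The closest alternative, local-news insert + midday rerun + weather segment + streaming pre-roll, reaches only 408.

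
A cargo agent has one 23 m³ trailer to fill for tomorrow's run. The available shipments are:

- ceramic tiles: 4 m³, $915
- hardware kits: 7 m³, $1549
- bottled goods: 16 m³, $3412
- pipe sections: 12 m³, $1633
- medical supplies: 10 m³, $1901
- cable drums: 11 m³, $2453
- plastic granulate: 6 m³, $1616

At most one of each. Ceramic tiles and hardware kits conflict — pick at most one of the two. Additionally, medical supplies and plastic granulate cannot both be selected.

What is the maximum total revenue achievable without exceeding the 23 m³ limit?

Greedy by ratio would take ceramic tiles + cable drums + plastic granulate: 21 m³ used, total 4984.
The 15 m³ tied up in ceramic tiles and cable drums is better spent on bottled goods — total rises to 5028 (22 m³).

5028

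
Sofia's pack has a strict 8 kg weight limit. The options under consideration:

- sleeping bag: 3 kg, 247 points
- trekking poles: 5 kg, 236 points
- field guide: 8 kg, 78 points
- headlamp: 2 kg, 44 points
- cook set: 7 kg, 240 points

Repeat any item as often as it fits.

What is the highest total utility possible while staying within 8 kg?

538

2×sleeping bag + headlamp uses 8 of the 8 kg and totals 538.
Every other selection either busts 8 kg or fails to beat 538.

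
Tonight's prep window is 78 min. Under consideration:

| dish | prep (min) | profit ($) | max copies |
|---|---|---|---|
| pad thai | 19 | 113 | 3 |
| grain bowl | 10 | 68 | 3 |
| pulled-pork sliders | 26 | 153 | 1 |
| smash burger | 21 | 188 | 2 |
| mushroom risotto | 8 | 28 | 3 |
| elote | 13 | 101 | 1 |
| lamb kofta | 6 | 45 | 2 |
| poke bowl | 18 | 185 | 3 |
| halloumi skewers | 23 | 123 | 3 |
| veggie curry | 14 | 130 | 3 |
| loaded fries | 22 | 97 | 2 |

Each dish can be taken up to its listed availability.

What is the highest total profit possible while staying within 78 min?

A density-first pass picks lamb kofta + 3×poke bowl + veggie curry — 730 at 74 min.
Replace lamb kofta and poke bowl with 2×veggie curry: the trade gains 30 net, giving 760 at 78 min.
Every other selection either busts 78 min or exceeds an availability limit or fails to beat 760.

760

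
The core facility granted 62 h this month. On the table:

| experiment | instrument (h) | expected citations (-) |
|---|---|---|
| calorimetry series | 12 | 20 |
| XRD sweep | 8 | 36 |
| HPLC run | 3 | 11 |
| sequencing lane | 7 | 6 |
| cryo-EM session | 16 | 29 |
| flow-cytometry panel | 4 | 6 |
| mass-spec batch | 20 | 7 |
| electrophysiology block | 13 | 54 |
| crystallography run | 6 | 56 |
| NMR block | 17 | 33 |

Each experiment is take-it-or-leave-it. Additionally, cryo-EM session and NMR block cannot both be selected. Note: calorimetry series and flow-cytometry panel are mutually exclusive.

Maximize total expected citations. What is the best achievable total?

Calorimetry series + XRD sweep + HPLC run + electrophysiology block + crystallography run + NMR block uses 59 of the 62 h and totals 210.

210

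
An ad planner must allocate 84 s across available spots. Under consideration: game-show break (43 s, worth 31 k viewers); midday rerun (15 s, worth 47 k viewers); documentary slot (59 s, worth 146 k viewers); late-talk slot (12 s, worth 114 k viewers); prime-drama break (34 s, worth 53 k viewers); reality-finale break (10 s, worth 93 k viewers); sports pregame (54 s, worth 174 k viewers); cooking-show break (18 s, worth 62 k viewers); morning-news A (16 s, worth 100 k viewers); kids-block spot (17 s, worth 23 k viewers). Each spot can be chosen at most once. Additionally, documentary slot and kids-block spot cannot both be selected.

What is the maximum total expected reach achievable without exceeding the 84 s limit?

416

Taking midday rerun + late-talk slot + reality-finale break + cooking-show break + morning-news A: 71 s used, 416 in expected reach.
An exhaustive check of the 1024 subsets confirms 416.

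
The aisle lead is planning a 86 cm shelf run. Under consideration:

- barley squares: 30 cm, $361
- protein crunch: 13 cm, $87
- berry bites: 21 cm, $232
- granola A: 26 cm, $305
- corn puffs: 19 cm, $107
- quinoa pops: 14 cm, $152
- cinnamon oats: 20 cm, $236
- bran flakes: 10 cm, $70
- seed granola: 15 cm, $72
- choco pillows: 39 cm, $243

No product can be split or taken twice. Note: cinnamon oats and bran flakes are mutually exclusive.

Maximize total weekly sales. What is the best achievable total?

Barley squares + berry bites + quinoa pops + cinnamon oats uses 85 of the 86 cm and totals 981.

981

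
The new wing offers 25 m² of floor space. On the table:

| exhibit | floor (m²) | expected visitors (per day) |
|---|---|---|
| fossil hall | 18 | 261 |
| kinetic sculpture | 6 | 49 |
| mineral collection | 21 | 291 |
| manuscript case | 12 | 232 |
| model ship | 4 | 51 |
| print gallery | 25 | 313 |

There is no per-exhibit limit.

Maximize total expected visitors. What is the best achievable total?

2×manuscript case uses 24 of the 25 m² and totals 464.
No other feasible combination exceeds 464.

464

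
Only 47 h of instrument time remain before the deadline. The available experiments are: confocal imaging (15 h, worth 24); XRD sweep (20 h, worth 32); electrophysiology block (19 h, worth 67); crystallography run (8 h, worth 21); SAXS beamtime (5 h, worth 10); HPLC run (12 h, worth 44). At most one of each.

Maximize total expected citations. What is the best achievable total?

142

Ranking by ratio (expected citations/h): HPLC run 3.67, electrophysiology block 3.53, crystallography run 2.62.
The ratio ordering already packs tightly: electrophysiology block + crystallography run + SAXS beamtime + HPLC run, 44 h, 142.
Nothing else within 47 h beats 142.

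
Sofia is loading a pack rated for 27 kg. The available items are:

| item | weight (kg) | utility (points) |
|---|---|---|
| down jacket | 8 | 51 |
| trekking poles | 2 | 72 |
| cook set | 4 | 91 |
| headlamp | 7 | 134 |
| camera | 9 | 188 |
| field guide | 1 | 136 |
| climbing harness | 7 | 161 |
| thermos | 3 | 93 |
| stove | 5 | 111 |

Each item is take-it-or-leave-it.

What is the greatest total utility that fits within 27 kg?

Density check — field guide 136.00, trekking poles 36.00, thermos 31.00, climbing harness 23.00 are the best per kg.
A density-first pass picks trekking poles + cook set + field guide + climbing harness + thermos + stove — 664 at 22 kg.
The 4 kg tied up in cook set is better spent on camera — total rises to 761 (27 kg).
Runner-up trekking poles + cook set + camera + field guide + climbing harness + thermos tops out at 741.

761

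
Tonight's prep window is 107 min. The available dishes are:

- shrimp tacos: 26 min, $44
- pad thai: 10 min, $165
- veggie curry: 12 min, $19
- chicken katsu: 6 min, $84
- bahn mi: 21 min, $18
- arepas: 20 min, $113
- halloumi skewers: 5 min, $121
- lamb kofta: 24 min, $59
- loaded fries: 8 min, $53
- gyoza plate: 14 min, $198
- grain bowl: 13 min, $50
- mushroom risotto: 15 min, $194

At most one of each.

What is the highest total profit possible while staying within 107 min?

997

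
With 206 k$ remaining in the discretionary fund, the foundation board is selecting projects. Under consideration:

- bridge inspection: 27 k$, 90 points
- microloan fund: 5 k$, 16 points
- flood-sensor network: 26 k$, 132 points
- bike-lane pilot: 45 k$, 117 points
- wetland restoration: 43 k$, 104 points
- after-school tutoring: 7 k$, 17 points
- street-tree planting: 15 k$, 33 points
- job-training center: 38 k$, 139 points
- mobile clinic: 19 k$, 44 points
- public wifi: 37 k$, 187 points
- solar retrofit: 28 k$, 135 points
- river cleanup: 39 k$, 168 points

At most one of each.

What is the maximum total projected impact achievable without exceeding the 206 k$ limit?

868

Density check — flood-sensor network 5.08, public wifi 5.05, solar retrofit 4.82 are the best per k$.
Filling by ratio: bridge inspection + microloan fund + flood-sensor network + job-training center + public wifi + solar retrofit + river cleanup for 867, with 6 k$ left unused.
The 5 k$ tied up in microloan fund is better spent on after-school tutoring — total rises to 868 (202 k$).
That's the maximum — no swap from here does better than 868.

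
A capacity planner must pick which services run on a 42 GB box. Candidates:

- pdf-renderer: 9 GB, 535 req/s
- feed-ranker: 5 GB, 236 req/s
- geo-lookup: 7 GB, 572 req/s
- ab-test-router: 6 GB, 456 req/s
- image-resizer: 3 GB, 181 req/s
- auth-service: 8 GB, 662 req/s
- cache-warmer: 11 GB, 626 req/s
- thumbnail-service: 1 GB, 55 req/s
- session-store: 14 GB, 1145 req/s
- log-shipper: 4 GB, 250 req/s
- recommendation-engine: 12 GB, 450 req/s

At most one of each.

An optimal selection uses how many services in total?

6

The maximum throughput within 42 GB is 3266.
geo-lookup + ab-test-router + image-resizer + auth-service + session-store + log-shipper hits 3266 at 42 GB.
Any selection reaching 3266 contains exactly 6 services.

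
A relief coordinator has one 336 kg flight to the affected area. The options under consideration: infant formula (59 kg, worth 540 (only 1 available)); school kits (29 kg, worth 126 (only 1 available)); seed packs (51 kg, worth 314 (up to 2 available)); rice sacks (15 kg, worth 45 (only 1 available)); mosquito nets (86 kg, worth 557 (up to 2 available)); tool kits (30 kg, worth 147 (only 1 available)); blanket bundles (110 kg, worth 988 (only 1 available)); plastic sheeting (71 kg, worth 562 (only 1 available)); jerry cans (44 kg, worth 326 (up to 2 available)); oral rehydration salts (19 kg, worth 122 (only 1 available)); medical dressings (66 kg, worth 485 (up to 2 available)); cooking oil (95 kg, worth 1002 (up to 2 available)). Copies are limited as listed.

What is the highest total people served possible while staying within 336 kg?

Taking the top-ratio supplies first gives infant formula + rice sacks + plastic sheeting + 2×cooking oil for 3151 (335 kg).
Dropping infant formula and plastic sheeting frees 130 kg; slotting in blanket bundles + oral rehydration salts (129 kg) lifts the total to 3159 at 334 kg.

3159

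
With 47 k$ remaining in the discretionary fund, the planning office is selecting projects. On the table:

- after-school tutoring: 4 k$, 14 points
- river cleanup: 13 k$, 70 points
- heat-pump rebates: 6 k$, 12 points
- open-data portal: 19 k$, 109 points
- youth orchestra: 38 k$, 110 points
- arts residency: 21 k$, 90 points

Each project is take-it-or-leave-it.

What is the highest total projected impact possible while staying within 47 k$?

213

Taking the top-ratio projects first gives after-school tutoring + river cleanup + heat-pump rebates + open-data portal for 205 (42 k$).
The 19 k$ tied up in river cleanup and heat-pump rebates is better spent on arts residency — total rises to 213 (44 k$).
That's the maximum — no swap from here does better than 213.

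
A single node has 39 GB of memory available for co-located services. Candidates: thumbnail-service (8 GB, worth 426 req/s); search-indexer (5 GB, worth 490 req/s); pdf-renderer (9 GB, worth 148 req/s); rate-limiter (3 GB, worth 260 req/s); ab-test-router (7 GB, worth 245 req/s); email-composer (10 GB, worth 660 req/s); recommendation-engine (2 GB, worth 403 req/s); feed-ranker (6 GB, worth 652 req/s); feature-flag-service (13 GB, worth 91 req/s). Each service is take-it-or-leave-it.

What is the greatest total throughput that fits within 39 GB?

2891

Thumbnail-service + search-indexer + rate-limiter + email-composer + recommendation-engine + feed-ranker uses 34 of the 39 GB and totals 2891.
The closest alternative, thumbnail-service + search-indexer + ab-test-router + email-composer + recommendation-engine + feed-ranker, reaches only 2876.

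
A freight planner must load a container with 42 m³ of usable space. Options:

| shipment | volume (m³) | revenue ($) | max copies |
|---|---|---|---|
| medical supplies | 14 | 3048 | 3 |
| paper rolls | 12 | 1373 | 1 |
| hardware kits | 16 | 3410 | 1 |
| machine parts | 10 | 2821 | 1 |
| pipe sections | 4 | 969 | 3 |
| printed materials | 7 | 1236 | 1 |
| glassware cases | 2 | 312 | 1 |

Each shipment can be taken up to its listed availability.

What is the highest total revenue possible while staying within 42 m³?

9886

A density-first pass picks medical supplies + machine parts + 3×pipe sections + glassware cases — 9088 at 38 m³.
Replace 2×pipe sections and glassware cases with medical supplies: the trade gains 798 net, giving 9886 at 42 m³.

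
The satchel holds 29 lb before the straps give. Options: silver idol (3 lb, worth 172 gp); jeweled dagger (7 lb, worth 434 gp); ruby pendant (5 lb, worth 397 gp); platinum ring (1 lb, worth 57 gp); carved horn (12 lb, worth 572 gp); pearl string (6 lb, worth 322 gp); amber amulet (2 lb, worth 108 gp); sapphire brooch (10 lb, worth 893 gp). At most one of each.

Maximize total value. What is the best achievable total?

2103

A density-first pass picks silver idol + jeweled dagger + ruby pendant + platinum ring + amber amulet + sapphire brooch — 2061 at 28 lb.
Replace silver idol and amber amulet with pearl string: the trade gains 42 net, giving 2103 at 29 lb.
An exhaustive check of the 256 subsets confirms 2103.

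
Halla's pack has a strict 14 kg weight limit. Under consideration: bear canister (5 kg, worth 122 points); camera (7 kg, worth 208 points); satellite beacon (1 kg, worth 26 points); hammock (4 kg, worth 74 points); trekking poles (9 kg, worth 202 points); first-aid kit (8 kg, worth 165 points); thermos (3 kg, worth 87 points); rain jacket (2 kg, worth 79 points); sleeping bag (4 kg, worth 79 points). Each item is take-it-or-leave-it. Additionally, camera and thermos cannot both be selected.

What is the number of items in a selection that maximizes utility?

3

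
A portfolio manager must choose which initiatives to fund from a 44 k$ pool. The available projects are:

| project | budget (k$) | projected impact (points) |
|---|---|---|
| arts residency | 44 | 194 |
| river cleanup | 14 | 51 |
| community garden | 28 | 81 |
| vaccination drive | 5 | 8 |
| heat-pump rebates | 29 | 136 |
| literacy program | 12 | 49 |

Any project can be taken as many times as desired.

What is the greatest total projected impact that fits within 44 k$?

194

Filling by ratio: heat-pump rebates + literacy program for 185, with 3 k$ left unused.
The 41 k$ tied up in heat-pump rebates and literacy program is better spent on arts residency — total rises to 194 (44 k$).
Nothing else within 44 k$ beats 194.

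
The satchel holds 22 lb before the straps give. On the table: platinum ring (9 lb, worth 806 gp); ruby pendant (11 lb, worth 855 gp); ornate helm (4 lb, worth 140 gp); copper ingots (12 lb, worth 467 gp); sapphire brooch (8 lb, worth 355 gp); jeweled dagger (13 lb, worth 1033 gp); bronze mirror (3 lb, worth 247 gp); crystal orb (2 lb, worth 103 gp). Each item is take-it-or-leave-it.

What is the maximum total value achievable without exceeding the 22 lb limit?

Greedy by ratio would take platinum ring + sapphire brooch + bronze mirror + crystal orb: 22 lb used, total 1511.
Dropping sapphire brooch and bronze mirror and crystal orb frees 13 lb; slotting in jeweled dagger (13 lb) lifts the total to 1839 at 22 lb.
Runner-up platinum ring + ruby pendant + crystal orb tops out at 1764.

1839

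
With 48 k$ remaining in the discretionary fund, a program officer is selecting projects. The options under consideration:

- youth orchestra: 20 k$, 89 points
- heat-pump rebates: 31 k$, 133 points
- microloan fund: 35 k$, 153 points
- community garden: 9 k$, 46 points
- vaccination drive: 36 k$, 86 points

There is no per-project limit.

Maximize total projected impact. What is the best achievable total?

230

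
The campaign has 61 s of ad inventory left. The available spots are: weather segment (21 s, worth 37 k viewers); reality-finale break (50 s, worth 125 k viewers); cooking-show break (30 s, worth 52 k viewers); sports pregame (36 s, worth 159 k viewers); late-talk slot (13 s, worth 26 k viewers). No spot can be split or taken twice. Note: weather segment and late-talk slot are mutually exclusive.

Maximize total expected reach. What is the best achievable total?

196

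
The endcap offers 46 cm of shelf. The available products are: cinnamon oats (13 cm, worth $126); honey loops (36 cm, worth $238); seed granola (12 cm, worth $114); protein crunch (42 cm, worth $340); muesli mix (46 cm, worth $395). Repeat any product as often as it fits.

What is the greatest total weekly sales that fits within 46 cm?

Greedy by ratio would take 3×cinnamon oats: 39 cm used, total 378.
Replace 3×cinnamon oats with muesli mix: the trade gains 17 net, giving 395 at 46 cm.
No other feasible combination exceeds 395.

395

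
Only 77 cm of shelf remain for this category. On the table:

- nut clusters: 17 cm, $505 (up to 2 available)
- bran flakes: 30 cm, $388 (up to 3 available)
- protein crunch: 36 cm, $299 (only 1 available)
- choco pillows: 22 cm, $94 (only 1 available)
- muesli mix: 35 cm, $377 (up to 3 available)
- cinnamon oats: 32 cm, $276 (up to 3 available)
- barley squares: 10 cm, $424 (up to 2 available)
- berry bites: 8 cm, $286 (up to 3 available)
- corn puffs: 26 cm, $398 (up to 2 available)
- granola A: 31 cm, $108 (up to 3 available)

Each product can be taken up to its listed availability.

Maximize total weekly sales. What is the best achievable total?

Ranking by ratio (weekly sales/cm): barley squares 42.40, berry bites 35.75, nut clusters 29.71.
A density-first pass picks nut clusters + 2×barley squares + 3×berry bites — 2211 at 61 cm.
The 8 cm tied up in berry bites is better spent on nut clusters — total rises to 2430 (70 cm).
Nothing else within 77 cm beats 2430.

2430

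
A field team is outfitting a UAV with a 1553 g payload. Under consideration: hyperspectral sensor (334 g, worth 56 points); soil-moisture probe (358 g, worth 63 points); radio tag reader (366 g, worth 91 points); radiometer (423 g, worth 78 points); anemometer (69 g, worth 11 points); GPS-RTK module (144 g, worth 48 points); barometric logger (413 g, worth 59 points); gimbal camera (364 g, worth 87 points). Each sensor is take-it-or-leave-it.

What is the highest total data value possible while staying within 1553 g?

319

Filling by ratio: radio tag reader + radiometer + anemometer + GPS-RTK module + gimbal camera for 315, with 187 g left unused.
Dropping anemometer and GPS-RTK module frees 213 g; slotting in soil-moisture probe (358 g) lifts the total to 319 at 1511 g.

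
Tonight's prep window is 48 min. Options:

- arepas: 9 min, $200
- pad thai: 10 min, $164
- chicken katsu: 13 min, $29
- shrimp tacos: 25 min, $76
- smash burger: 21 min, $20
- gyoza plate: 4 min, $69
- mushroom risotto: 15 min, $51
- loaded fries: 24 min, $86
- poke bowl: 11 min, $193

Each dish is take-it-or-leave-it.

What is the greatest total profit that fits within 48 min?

655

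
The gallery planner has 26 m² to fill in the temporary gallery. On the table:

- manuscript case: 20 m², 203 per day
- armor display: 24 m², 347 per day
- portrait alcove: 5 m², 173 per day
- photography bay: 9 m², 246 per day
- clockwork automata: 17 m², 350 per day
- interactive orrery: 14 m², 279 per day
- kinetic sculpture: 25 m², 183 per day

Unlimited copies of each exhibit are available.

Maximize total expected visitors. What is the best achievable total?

5×portrait alcove uses 25 of the 26 m² and totals 865.
No other feasible combination exceeds 865.

865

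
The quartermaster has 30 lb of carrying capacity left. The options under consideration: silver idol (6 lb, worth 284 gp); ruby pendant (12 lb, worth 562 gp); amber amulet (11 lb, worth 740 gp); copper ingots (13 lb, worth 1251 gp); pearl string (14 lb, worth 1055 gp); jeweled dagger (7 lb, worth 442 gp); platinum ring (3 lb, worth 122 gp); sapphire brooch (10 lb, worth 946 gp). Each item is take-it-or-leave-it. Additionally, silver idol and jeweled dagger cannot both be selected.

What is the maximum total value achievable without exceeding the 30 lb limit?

2639

The ratio ordering already packs tightly: copper ingots + jeweled dagger + sapphire brooch, 30 lb, 2639.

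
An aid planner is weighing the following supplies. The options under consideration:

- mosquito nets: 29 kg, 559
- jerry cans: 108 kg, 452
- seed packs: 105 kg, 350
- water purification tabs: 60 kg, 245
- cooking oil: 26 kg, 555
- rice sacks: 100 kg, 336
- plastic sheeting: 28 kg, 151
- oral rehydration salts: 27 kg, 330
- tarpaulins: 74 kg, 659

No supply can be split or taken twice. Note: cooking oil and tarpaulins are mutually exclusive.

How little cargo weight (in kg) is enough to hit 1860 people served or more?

Minimise kg subject to total people served ≥ 1860.
Taking mosquito nets + jerry cans + cooking oil + oral rehydration salts gives 1896 (≥ 1860) for 190 kg.
No combination under 190 kg hits 1860.

190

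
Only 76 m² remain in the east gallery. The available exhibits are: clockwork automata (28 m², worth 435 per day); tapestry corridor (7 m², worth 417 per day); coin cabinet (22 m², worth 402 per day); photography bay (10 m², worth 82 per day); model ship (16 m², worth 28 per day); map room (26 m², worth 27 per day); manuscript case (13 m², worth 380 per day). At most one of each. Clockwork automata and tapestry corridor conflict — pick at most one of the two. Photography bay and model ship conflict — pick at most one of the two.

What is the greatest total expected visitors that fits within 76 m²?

1299

Ranking by ratio (expected visitors/m²): tapestry corridor 59.57, manuscript case 29.23, coin cabinet 18.27.
Best packing: clockwork automata + coin cabinet + photography bay + manuscript case — 73 m², 1299 total.
No other feasible combination exceeds 1299.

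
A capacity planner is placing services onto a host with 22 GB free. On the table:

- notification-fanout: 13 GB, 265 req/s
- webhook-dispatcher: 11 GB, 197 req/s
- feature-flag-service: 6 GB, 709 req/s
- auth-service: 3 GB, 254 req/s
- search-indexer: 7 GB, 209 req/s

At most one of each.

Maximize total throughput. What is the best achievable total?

1228

A density-first pass picks feature-flag-service + auth-service + search-indexer — 1172 at 16 GB.
Replace search-indexer with notification-fanout: the trade gains 56 net, giving 1228 at 22 GB.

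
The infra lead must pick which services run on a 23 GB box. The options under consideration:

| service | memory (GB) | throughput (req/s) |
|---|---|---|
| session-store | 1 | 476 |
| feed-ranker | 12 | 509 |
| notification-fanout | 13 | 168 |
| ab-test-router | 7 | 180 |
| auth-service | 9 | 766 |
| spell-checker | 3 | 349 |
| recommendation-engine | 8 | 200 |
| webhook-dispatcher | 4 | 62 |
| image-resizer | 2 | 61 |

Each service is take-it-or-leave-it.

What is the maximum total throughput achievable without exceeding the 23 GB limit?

Greedy by ratio would take session-store + ab-test-router + auth-service + spell-checker + image-resizer: 22 GB used, total 1832.
Dropping ab-test-router frees 7 GB; slotting in recommendation-engine (8 GB) lifts the total to 1852 at 23 GB.
Every other selection either busts 23 GB or fails to beat 1852.

1852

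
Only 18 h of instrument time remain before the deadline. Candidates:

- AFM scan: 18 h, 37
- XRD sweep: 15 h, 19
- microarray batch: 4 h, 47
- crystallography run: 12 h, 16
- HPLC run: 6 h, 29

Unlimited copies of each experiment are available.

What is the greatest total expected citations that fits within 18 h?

188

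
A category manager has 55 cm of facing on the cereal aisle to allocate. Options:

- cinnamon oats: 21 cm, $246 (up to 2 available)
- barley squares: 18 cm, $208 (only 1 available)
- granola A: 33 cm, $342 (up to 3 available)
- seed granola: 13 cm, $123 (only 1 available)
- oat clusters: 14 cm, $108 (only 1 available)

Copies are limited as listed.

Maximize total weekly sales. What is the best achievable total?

By weekly sales per cm: cinnamon oats 11.71, barley squares 11.56, granola A 10.36 lead.
2×cinnamon oats + seed granola uses 55 of the 55 cm and totals 615.
That's the maximum — no swap from here does better than 615.

615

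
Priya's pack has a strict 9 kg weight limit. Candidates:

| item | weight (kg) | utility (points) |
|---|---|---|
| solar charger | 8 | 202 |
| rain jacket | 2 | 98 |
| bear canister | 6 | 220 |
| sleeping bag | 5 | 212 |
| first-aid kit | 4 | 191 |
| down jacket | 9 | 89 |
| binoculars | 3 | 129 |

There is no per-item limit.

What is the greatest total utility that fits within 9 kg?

Taking the top-ratio items first gives 4×rain jacket for 392 (8 kg).
Dropping rain jacket frees 2 kg; slotting in binoculars (3 kg) lifts the total to 423 at 9 kg.
Every other selection either busts 9 kg or fails to beat 423.

423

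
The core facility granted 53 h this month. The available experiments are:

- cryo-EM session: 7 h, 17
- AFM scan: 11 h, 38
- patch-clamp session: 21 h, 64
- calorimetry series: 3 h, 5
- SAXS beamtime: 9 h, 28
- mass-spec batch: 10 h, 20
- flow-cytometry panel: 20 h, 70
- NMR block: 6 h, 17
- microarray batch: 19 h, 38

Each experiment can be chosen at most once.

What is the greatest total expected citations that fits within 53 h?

Density check — flow-cytometry panel 3.50, AFM scan 3.45, SAXS beamtime 3.11, patch-clamp session 3.05 are the best per h.
A density-first pass picks cryo-EM session + AFM scan + SAXS beamtime + flow-cytometry panel + NMR block — 170 at 53 h.
Replace cryo-EM session and SAXS beamtime and NMR block with patch-clamp session: the trade gains 2 net, giving 172 at 52 h.
An exhaustive check of the 512 subsets confirms 172.

172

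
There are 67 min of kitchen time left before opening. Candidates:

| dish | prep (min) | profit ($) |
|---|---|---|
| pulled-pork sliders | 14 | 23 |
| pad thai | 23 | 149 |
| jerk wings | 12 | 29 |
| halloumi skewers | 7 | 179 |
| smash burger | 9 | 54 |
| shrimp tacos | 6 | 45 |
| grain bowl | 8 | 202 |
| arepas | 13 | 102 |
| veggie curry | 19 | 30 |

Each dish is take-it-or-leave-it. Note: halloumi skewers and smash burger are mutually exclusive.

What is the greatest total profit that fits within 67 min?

Density check — halloumi skewers 25.57, grain bowl 25.25, arepas 7.85, shrimp tacos 7.50 are the best per min.
Taking pad thai + halloumi skewers + shrimp tacos + grain bowl + arepas: 57 min used, 677 in profit.
That's the maximum — no feasible swap from here does better than 677.

677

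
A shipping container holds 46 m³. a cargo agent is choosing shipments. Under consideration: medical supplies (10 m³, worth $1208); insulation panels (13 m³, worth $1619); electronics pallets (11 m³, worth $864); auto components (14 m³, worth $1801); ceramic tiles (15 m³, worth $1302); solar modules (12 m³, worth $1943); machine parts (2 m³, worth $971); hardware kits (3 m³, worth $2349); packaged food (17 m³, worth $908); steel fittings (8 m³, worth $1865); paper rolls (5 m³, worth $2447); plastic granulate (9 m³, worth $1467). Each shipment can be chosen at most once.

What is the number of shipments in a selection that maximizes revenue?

6

Optimal total is 11376.
One optimal bundle: auto components + solar modules + machine parts + hardware kits + steel fittings + paper rolls (44 m³).
Any selection reaching 11376 contains exactly 6 shipments.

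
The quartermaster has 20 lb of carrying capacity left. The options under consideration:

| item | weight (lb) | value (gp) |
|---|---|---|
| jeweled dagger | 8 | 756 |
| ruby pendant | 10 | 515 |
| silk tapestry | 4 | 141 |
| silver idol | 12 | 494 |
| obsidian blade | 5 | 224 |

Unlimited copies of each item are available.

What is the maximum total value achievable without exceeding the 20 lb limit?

Ranking by ratio (value/lb): jeweled dagger 94.50, ruby pendant 51.50, obsidian blade 44.80, silver idol 41.17.
2×jeweled dagger + silk tapestry uses 20 of the 20 lb and totals 1653.

1653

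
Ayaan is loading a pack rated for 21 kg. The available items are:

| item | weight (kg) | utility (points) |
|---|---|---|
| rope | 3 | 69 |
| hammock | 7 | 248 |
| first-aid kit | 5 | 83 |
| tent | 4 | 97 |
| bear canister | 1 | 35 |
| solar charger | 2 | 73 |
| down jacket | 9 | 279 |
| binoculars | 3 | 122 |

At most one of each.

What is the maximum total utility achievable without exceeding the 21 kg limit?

722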